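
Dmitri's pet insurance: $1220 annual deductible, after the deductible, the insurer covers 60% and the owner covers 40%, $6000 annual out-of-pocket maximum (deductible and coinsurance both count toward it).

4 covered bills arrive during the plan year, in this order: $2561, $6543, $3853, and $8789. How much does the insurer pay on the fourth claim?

$8703.80

Claim 1 — $2561: deductible takes $1220, $1341 remains; owner's 40% is $536.40. Owner pays $1756.40; OOP now $1756.40. Insurer: $2561 − $1756.40 = $804.60.
Claim 2 — $6543: deductible already satisfied, so owner's share is 40% × $6543 = $2617.20. Owner pays $2617.20; OOP now $4373.60. Plan pays $6543 − $2617.20 = $3925.80.
Claim 3 — $3853: 40% coinsurance on $3853 = $1541.20. Owner owes $1541.20 (running OOP $5914.80). Insurer: $3853 − $1541.20 = $2311.80.
Claim 4 — $8789: deductible already satisfied, so owner's share is 40% × $8789 = $3515.60. That would push OOP to $9430.40, over the $6000 cap, so owner pays $6000 − $5914.80 = $85.20. Insurer: $8789 − $85.20 = $8703.80.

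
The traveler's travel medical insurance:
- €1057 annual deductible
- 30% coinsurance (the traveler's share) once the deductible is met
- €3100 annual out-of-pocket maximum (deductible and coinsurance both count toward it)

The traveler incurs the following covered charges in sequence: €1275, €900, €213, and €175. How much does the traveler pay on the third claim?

€63.90

Claim 1 — €1275: €1057 finishes the deductible; €218 goes to coinsurance; 30% of €218 = €65.40. Traveler pays €1122.40; OOP now €1122.40.
Claim 2 — €900: 30% coinsurance on €900 = €270. Traveler pays €270; OOP now €1392.40.
Claim 3 — €213: deductible met; 30% of €213 = €63.90. Traveler owes €63.90 (running OOP €1456.30).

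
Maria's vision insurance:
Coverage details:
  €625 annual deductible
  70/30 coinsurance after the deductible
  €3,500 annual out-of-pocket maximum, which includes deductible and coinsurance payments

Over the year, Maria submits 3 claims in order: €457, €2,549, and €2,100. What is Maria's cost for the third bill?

€630

Claim 1 (€457): entire amount goes to the deductible. Member pays €457; OOP now €457.
Claim 2 (€2,549): deductible takes €168, €2,381 remains; member's 30% is €714.30. Cost to member: €882.30. OOP to date €1,339.30.
Claim 3 (€2,100): 30% coinsurance on €2,100 = €630. Member pays €630; OOP now €1,969.30.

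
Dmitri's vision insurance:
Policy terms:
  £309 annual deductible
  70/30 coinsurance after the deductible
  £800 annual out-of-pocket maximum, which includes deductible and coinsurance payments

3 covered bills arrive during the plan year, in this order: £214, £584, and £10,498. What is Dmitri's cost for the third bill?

£344.30

Claim 1 — £214: fully absorbed by the deductible. Cost to member: £214. OOP to date £214.
Claim 2 — £584: £95 finishes the deductible; £489 goes to coinsurance; coinsurance £489 × 30% = £146.70. Member pays £241.70; OOP now £455.70.
Claim 3 — £10,498: 30% coinsurance on £10,498 = £3,149.40. OOP would hit £3,605.10 > £800, so the cap limits the member to £800 − £455.70 = £344.30.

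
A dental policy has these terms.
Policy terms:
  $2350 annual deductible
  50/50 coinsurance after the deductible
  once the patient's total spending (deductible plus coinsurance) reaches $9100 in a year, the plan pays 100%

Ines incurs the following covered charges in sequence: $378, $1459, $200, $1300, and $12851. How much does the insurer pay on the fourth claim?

$493.50

Claim 1 — $378: entire amount goes to the deductible. Patient owes $378 (running OOP $378). Insurer: $378 − $378 = $0.
Claim 2 — $1459: all of it applies to the deductible. Patient pays $1459; OOP now $1837. Plan pays $1459 − $1459 = $0.
Claim 3 — $200: fully absorbed by the deductible. Cost to patient: $200. OOP to date $2037. Plan pays $200 − $200 = $0.
Claim 4 — $1300: deductible takes $313, $987 remains; patient's 50% is $493.50. Patient owes $806.50 (running OOP $2843.50). Insurer: $1300 − $806.50 = $493.50.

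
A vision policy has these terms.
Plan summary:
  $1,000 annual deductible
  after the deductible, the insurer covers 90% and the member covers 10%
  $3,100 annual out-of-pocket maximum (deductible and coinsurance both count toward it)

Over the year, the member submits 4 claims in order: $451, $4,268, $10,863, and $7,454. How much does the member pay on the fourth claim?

Claim 1 ($451): all of it applies to the deductible. Member owes $451 (running OOP $451).
Claim 2 ($4,268): $549 to deductible, leaving $3,719; 10% of $3,719 = $371.90. Member pays $920.90; OOP now $1,371.90.
Claim 3 ($10,863): 10% coinsurance on $10,863 = $1,086.30. Cost to member: $1,086.30. OOP to date $2,458.20.
Claim 4 ($7,454): deductible met; 10% of $7,454 = $745.40. OOP would hit $3,203.60 > $3,100, so the cap limits the member to $3,100 − $2,458.20 = $641.80.

$641.80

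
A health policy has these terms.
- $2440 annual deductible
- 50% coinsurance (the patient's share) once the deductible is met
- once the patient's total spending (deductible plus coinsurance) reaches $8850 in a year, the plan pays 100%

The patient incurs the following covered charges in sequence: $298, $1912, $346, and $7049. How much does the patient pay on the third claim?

$288

Claim 1 — $298: fully absorbed by the deductible. Patient pays $298; OOP now $298.
Claim 2 — $1912: entire amount goes to the deductible. Patient owes $1912 (running OOP $2210).
Claim 3 — $346: deductible takes $230, $116 remains; patient's 50% is $58. Patient owes $288 (running OOP $2498).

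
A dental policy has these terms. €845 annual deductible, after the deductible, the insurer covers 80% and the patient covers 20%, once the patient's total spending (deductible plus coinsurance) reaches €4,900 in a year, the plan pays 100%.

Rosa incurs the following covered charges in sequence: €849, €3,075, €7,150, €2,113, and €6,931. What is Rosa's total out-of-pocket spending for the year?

Claim 1 (€849): €845 to deductible, leaving €4; patient's 20% is €0.80. Patient pays €845.80; OOP now €845.80.
Claim 2 (€3,075): deductible already satisfied, so patient's share is 20% × €3,075 = €615. Cost to patient: €615. OOP to date €1,460.80.
Claim 3 (€7,150): deductible already satisfied, so patient's share is 20% × €7,150 = €1,430. Patient pays €1,430; OOP now €2,890.80.
Claim 4 (€2,113): 20% coinsurance on €2,113 = €422.60. Cost to patient: €422.60. OOP to date €3,313.40.
Claim 5 (€6,931): deductible already satisfied, so patient's share is 20% × €6,931 = €1,386.20. Cost to patient: €1,386.20. OOP to date €4,699.60.
Summing the patient's payments: €845.80 + €615 + €1,430 + €422.60 + €1,386.20 = €4,699.60.

€4,699.60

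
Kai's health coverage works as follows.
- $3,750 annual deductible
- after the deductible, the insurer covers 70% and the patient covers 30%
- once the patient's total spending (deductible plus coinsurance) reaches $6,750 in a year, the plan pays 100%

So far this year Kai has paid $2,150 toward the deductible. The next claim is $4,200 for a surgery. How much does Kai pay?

Deductible still to meet: $3,750 − $2,150 = $1,600.
After the $1,600 deductible portion, $4,200 − $1,600 = $2,600 is subject to coinsurance.
30% of $2,600 = $780 falls to the patient.
That puts the patient's cost at $1,600 + $780 = $2,380 before any cap.
Year-to-date out-of-pocket becomes $2,150 + $2,380 = $4,530, still under the $6,750 maximum, so no cap applies.

$2,380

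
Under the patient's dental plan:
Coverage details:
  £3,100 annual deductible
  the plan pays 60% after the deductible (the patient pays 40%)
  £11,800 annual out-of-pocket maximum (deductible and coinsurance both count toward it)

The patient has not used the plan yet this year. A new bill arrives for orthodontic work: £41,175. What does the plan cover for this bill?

Deductible not yet touched, so the first £3,100 of the bill goes to the deductible.
After the £3,100 deductible portion, £41,175 − £3,100 = £38,075 is subject to coinsurance.
Coinsurance: £38,075 × 40% = £15,230.
So the patient owes £3,100 + £15,230 = £18,330 before any cap.
That would bring total out-of-pocket to £18,330, past the £11,800 cap. The patient is capped at £11,800 − £0 = £11,800 on this claim.
The plan picks up £41,175 − £11,800 = £29,375.

£29,375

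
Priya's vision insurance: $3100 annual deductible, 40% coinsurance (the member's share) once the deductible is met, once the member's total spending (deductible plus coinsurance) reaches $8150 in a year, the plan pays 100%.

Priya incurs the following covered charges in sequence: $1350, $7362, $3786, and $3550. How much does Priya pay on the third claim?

Claim 1 ($1350): entire amount goes to the deductible. Member owes $1350 (running OOP $1350).
Claim 2 ($7362): deductible takes $1750, $5612 remains; 40% of $5612 = $2244.80. Cost to member: $3994.80. OOP to date $5344.80.
Claim 3 ($3786): 40% coinsurance on $3786 = $1514.40. Cost to member: $1514.40. OOP to date $6859.20.

$1514.40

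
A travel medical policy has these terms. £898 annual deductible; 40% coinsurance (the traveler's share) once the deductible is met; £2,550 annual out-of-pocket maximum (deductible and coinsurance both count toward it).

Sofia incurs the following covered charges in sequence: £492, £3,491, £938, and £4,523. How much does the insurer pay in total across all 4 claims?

Claim 1 — £492: entire amount goes to the deductible. Traveler pays £492; OOP now £492. Insurer: £492 − £492 = £0.
Claim 2 — £3,491: £406 to deductible, leaving £3,085; 40% of £3,085 = £1,234. Cost to traveler: £1,640. OOP to date £2,132. Insurer: £3,491 − £1,640 = £1,851.
Claim 3 — £938: deductible met; 40% of £938 = £375.20. Traveler pays £375.20; OOP now £2,507.20. Insurer: £938 − £375.20 = £562.80.
Claim 4 — £4,523: deductible already satisfied, so traveler's share is 40% × £4,523 = £1,809.20. OOP would hit £4,316.40 > £2,550, so the cap limits the traveler to £2,550 − £2,507.20 = £42.80. Plan pays £4,523 − £42.80 = £4,480.20.
Insurer total: £0 + £1,851 + £562.80 + £4,480.20 = £6,894.

£6,894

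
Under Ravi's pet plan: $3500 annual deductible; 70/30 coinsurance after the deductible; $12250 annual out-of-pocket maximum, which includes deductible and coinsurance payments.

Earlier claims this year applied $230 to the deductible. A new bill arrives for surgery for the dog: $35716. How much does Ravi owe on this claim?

$12020

Remaining deductible: $3500 − $230 = $3270.
That leaves $35716 − $3270 = $32446 for coinsurance.
30% of $32446 = $9733.80 falls to the owner.
That puts the owner's cost at $3270 + $9733.80 = $13003.80 before any cap.
That would bring total out-of-pocket to $13233.80, past the $12250 cap. The owner is capped at $12250 − $230 = $12020 on this claim.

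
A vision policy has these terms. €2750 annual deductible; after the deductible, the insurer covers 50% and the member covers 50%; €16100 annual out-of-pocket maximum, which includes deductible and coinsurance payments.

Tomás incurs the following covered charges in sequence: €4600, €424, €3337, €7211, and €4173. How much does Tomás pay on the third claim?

#1 (€4600): €2750 finishes the deductible; €1850 goes to coinsurance; coinsurance €1850 × 50% = €925. Member pays €3675; OOP now €3675.
#2 (€424): deductible met; 50% of €424 = €212. Member pays €212; OOP now €3887.
#3 (€3337): deductible met; 50% of €3337 = €1668.50. Member owes €1668.50 (running OOP €5555.50).

€1668.50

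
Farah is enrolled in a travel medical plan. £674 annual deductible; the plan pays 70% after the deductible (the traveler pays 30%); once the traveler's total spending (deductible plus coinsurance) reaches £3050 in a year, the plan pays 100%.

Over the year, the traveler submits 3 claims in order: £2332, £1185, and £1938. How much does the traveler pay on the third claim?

£581.40

Claim 1 (£2332): deductible takes £674, £1658 remains; 30% of £1658 = £497.40. Traveler owes £1171.40 (running OOP £1171.40).
Claim 2 (£1185): 30% coinsurance on £1185 = £355.50. Traveler pays £355.50; OOP now £1526.90.
Claim 3 (£1938): 30% coinsurance on £1938 = £581.40. Traveler pays £581.40; OOP now £2108.30.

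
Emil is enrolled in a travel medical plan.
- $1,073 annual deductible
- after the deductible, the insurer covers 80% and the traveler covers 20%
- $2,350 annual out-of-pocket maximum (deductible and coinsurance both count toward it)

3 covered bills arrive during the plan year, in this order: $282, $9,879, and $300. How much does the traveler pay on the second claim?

$2,068

Claim 1 — $282: entire amount goes to the deductible. Traveler owes $282 (running OOP $282).
Claim 2 — $9,879: $791 to deductible, leaving $9,088; coinsurance $9,088 × 20% = $1,817.60. Together that's $791 + $1,817.60 = $2,608.60. OOP would hit $2,890.60 > $2,350, so the cap limits the traveler to $2,350 − $282 = $2,068.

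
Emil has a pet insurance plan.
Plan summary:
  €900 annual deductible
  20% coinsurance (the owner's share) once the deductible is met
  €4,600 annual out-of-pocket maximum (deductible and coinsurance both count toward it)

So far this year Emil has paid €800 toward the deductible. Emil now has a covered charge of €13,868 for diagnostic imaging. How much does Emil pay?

€800 of the €900 deductible is already met, leaving €100.
After the €100 deductible portion, €13,868 − €100 = €13,768 is subject to coinsurance.
20% of €13,768 = €2,753.60 falls to the owner.
Owner responsibility before any cap: €100 + €2,753.60 = €2,853.60.
Year-to-date out-of-pocket becomes €800 + €2,853.60 = €3,653.60, still under the €4,600 maximum, so no cap applies.

€2,853.60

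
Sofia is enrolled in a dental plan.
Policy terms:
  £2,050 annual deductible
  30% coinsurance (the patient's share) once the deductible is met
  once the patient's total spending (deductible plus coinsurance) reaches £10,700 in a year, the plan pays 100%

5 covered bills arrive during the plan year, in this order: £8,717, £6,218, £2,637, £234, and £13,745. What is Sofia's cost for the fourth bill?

£70.20

Bill 1, £8,717: £2,050 finishes the deductible; £6,667 goes to coinsurance; patient's 30% is £2,000.10. Patient owes £4,050.10 (running OOP £4,050.10).
Bill 2, £6,218: deductible met; 30% of £6,218 = £1,865.40. Cost to patient: £1,865.40. OOP to date £5,915.50.
Bill 3, £2,637: deductible met; 30% of £2,637 = £791.10. Patient owes £791.10 (running OOP £6,706.60).
Bill 4, £234: 30% coinsurance on £234 = £70.20. Patient pays £70.20; OOP now £6,776.80.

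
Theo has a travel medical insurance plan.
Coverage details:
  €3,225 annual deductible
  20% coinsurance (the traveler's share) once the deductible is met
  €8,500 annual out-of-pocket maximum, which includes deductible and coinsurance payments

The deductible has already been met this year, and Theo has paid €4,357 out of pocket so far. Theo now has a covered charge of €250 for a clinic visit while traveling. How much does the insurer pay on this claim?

€200

The deductible is already satisfied, so the full bill goes to coinsurance.
Traveler's 20% share of €250 is €50.
Cumulative spending €4,357 + €50 = €4,407 stays under the €8,500 maximum.
The plan picks up €250 − €50 = €200.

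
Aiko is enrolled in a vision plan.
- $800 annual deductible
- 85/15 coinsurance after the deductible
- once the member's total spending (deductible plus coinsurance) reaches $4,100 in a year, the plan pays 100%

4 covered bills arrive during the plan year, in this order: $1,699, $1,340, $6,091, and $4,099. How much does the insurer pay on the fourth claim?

$3,484.15

#1 ($1,699): deductible takes $800, $899 remains; 15% of $899 = $134.85. Member owes $934.85 (running OOP $934.85). Plan pays $1,699 − $934.85 = $764.15.
#2 ($1,340): 15% coinsurance on $1,340 = $201. Cost to member: $201. OOP to date $1,135.85. Insurer: $1,340 − $201 = $1,139.
#3 ($6,091): deductible already satisfied, so member's share is 15% × $6,091 = $913.65. Member owes $913.65 (running OOP $2,049.50). Plan pays $6,091 − $913.65 = $5,177.35.
#4 ($4,099): deductible met; 15% of $4,099 = $614.85. Cost to member: $614.85. OOP to date $2,664.35. Insurer: $4,099 − $614.85 = $3,484.15.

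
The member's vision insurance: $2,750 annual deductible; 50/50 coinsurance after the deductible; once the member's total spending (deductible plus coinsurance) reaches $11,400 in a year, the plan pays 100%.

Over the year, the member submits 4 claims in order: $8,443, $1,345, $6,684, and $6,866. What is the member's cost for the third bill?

$3,342

#1 ($8,443): $2,750 finishes the deductible; $5,693 goes to coinsurance; member's 50% is $2,846.50. Member owes $5,596.50 (running OOP $5,596.50).
#2 ($1,345): deductible met; 50% of $1,345 = $672.50. Member owes $672.50 (running OOP $6,269).
#3 ($6,684): deductible met; 50% of $6,684 = $3,342. Cost to member: $3,342. OOP to date $9,611.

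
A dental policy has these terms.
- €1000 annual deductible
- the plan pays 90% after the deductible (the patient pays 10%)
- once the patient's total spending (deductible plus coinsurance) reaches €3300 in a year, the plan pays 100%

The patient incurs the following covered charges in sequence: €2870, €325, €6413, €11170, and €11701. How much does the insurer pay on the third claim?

Bill 1, €2870: €1000 to deductible, leaving €1870; 10% of €1870 = €187. Cost to patient: €1187. OOP to date €1187. Plan pays €2870 − €1187 = €1683.
Bill 2, €325: 10% coinsurance on €325 = €32.50. Cost to patient: €32.50. OOP to date €1219.50. Plan pays €325 − €32.50 = €292.50.
Bill 3, €6413: deductible already satisfied, so patient's share is 10% × €6413 = €641.30. Patient pays €641.30; OOP now €1860.80. Plan pays €6413 − €641.30 = €5771.70.

€5771.70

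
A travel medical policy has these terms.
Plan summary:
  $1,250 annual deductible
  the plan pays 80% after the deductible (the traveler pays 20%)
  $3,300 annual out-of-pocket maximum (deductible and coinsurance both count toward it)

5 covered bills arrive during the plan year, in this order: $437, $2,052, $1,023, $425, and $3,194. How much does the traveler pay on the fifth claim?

#1 ($437): entire amount goes to the deductible. Traveler owes $437 (running OOP $437).
#2 ($2,052): $813 finishes the deductible; $1,239 goes to coinsurance; coinsurance $1,239 × 20% = $247.80. Traveler pays $1,060.80; OOP now $1,497.80.
#3 ($1,023): deductible already satisfied, so traveler's share is 20% × $1,023 = $204.60. Cost to traveler: $204.60. OOP to date $1,702.40.
#4 ($425): deductible met; 20% of $425 = $85. Cost to traveler: $85. OOP to date $1,787.40.
#5 ($3,194): 20% coinsurance on $3,194 = $638.80. Cost to traveler: $638.80. OOP to date $2,426.20.

$638.80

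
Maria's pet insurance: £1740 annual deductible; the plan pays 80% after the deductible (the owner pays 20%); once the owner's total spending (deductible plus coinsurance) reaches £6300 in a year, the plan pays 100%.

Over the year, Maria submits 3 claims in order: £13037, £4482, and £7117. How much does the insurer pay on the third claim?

£5712.80

#1 (£13037): deductible takes £1740, £11297 remains; 20% of £11297 = £2259.40. Owner pays £3999.40; OOP now £3999.40. Plan pays £13037 − £3999.40 = £9037.60.
#2 (£4482): deductible already satisfied, so owner's share is 20% × £4482 = £896.40. Owner pays £896.40; OOP now £4895.80. Plan pays £4482 − £896.40 = £3585.60.
#3 (£7117): deductible already satisfied, so owner's share is 20% × £7117 = £1423.40. Adding that to £4895.80 gives £6319.20, past the £6300 cap; owner pays only £6300 − £4895.80 = £1404.20. Insurer: £7117 − £1404.20 = £5712.80.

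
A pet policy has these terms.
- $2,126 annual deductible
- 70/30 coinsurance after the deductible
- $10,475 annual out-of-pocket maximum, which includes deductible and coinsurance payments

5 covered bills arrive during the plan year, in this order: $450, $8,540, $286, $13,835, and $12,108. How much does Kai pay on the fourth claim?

$4,150.50

#1 ($450): all of it applies to the deductible. Owner owes $450 (running OOP $450).
#2 ($8,540): $1,676 finishes the deductible; $6,864 goes to coinsurance; coinsurance $6,864 × 30% = $2,059.20. Owner pays $3,735.20; OOP now $4,185.20.
#3 ($286): deductible met; 30% of $286 = $85.80. Cost to owner: $85.80. OOP to date $4,271.
#4 ($13,835): deductible met; 30% of $13,835 = $4,150.50. Owner owes $4,150.50 (running OOP $8,421.50).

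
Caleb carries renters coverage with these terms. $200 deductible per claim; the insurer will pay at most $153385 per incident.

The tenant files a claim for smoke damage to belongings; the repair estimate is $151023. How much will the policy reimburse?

$150823

Subtract the deductible: $151023 − $200 = $150823.
That's under the $153385 cap, so the insurer reimburses the full $150823.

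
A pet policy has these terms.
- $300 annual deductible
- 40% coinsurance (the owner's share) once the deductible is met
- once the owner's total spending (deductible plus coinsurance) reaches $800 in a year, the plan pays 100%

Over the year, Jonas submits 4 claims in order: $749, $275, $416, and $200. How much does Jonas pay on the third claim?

Bill 1, $749: deductible takes $300, $449 remains; 40% of $449 = $179.60. Owner owes $479.60 (running OOP $479.60).
Bill 2, $275: 40% coinsurance on $275 = $110. Cost to owner: $110. OOP to date $589.60.
Bill 3, $416: deductible already satisfied, so owner's share is 40% × $416 = $166.40. Owner owes $166.40 (running OOP $756).

$166.40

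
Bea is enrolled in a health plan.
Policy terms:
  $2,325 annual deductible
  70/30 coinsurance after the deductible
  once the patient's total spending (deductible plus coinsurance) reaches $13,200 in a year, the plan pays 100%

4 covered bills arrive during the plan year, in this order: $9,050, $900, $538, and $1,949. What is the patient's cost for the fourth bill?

Claim 1 — $9,050: deductible takes $2,325, $6,725 remains; 30% of $6,725 = $2,017.50. Cost to patient: $4,342.50. OOP to date $4,342.50.
Claim 2 — $900: deductible already satisfied, so patient's share is 30% × $900 = $270. Cost to patient: $270. OOP to date $4,612.50.
Claim 3 — $538: 30% coinsurance on $538 = $161.40. Patient pays $161.40; OOP now $4,773.90.
Claim 4 — $1,949: 30% coinsurance on $1,949 = $584.70. Patient owes $584.70 (running OOP $5,358.60).

$584.70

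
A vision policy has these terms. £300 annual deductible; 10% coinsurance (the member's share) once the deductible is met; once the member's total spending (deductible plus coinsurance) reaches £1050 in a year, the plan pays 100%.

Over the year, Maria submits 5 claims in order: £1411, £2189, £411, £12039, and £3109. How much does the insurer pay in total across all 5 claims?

£18109

Claim 1 (£1411): £300 to deductible, leaving £1111; coinsurance £1111 × 10% = £111.10. Member owes £411.10 (running OOP £411.10). Insurer: £1411 − £411.10 = £999.90.
Claim 2 (£2189): 10% coinsurance on £2189 = £218.90. Member pays £218.90; OOP now £630. Insurer: £2189 − £218.90 = £1970.10.
Claim 3 (£411): 10% coinsurance on £411 = £41.10. Member pays £41.10; OOP now £671.10. Plan pays £411 − £41.10 = £369.90.
Claim 4 (£12039): deductible met; 10% of £12039 = £1203.90. That would push OOP to £1875, over the £1050 cap, so member pays £1050 − £671.10 = £378.90. Insurer: £12039 − £378.90 = £11660.10.
Claim 5 (£3109): deductible already satisfied, so member's share is 10% × £3109 = £310.90. That would push OOP to £1360.90, over the £1050 cap, so member pays £1050 − £1050 = £0. Insurer: £3109 − £0 = £3109.
Insurer total = bills − member's total = £19159 − £1050 = £18109.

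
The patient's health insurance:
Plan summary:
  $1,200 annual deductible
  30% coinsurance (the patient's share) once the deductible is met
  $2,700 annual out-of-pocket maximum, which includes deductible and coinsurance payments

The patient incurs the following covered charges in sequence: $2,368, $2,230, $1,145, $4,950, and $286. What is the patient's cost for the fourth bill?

#1 ($2,368): deductible takes $1,200, $1,168 remains; coinsurance $1,168 × 30% = $350.40. Patient owes $1,550.40 (running OOP $1,550.40).
#2 ($2,230): 30% coinsurance on $2,230 = $669. Patient owes $669 (running OOP $2,219.40).
#3 ($1,145): deductible already satisfied, so patient's share is 30% × $1,145 = $343.50. Patient owes $343.50 (running OOP $2,562.90).
#4 ($4,950): deductible met; 30% of $4,950 = $1,485. OOP would hit $4,047.90 > $2,700, so the cap limits the patient to $2,700 − $2,562.90 = $137.10.

$137.10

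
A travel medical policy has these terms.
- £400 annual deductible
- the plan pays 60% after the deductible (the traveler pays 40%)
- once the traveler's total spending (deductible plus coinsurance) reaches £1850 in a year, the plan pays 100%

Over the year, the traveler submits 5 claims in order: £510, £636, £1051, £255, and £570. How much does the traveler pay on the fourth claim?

Claim 1 — £510: £400 to deductible, leaving £110; traveler's 40% is £44. Traveler pays £444; OOP now £444.
Claim 2 — £636: deductible already satisfied, so traveler's share is 40% × £636 = £254.40. Traveler owes £254.40 (running OOP £698.40).
Claim 3 — £1051: 40% coinsurance on £1051 = £420.40. Traveler owes £420.40 (running OOP £1118.80).
Claim 4 — £255: 40% coinsurance on £255 = £102. Traveler pays £102; OOP now £1220.80.

£102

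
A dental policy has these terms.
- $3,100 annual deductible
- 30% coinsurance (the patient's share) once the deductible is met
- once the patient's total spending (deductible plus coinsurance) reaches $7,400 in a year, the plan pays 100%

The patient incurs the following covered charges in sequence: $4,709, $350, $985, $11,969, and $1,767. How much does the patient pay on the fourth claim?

Claim 1 — $4,709: $3,100 finishes the deductible; $1,609 goes to coinsurance; patient's 30% is $482.70. Patient owes $3,582.70 (running OOP $3,582.70).
Claim 2 — $350: deductible met; 30% of $350 = $105. Patient pays $105; OOP now $3,687.70.
Claim 3 — $985: deductible already satisfied, so patient's share is 30% × $985 = $295.50. Patient pays $295.50; OOP now $3,983.20.
Claim 4 — $11,969: 30% coinsurance on $11,969 = $3,590.70. That would push OOP to $7,573.90, over the $7,400 cap, so patient pays $7,400 − $3,983.20 = $3,416.80.

$3,416.80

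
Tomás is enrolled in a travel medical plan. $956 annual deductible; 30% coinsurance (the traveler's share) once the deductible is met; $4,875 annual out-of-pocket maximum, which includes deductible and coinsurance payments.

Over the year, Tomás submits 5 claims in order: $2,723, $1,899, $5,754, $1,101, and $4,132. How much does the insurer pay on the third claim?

$4,027.80

#1 ($2,723): deductible takes $956, $1,767 remains; coinsurance $1,767 × 30% = $530.10. Traveler owes $1,486.10 (running OOP $1,486.10). Insurer: $2,723 − $1,486.10 = $1,236.90.
#2 ($1,899): 30% coinsurance on $1,899 = $569.70. Traveler owes $569.70 (running OOP $2,055.80). Plan pays $1,899 − $569.70 = $1,329.30.
#3 ($5,754): 30% coinsurance on $5,754 = $1,726.20. Traveler owes $1,726.20 (running OOP $3,782). Plan pays $5,754 − $1,726.20 = $4,027.80.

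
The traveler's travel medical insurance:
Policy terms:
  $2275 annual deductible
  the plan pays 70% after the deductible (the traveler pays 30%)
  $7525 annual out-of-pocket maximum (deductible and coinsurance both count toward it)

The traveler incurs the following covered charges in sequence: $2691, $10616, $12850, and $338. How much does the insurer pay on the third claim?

$10909.60

#1 ($2691): deductible takes $2275, $416 remains; 30% of $416 = $124.80. Traveler pays $2399.80; OOP now $2399.80. Plan pays $2691 − $2399.80 = $291.20.
#2 ($10616): deductible met; 30% of $10616 = $3184.80. Cost to traveler: $3184.80. OOP to date $5584.60. Insurer: $10616 − $3184.80 = $7431.20.
#3 ($12850): deductible met; 30% of $12850 = $3855. That would push OOP to $9439.60, over the $7525 cap, so traveler pays $7525 − $5584.60 = $1940.40. Insurer: $12850 − $1940.40 = $10909.60.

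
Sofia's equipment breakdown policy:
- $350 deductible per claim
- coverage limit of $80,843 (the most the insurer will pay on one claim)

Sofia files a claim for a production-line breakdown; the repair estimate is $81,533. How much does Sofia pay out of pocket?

Subtract the deductible: $81,533 − $350 = $81,183.
$81,183 exceeds the $80,843 limit, so the insurer pays the limit: $80,843.
The business owner bears the rest of the original loss: $81,533 − $80,843 = $690.

$690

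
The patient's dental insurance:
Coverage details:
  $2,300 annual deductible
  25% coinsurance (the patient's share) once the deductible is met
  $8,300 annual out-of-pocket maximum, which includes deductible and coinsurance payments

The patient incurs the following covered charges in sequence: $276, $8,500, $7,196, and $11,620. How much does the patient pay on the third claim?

#1 ($276): fully absorbed by the deductible. Patient owes $276 (running OOP $276).
#2 ($8,500): $2,024 finishes the deductible; $6,476 goes to coinsurance; coinsurance $6,476 × 25% = $1,619. Patient pays $3,643; OOP now $3,919.
#3 ($7,196): 25% coinsurance on $7,196 = $1,799. Cost to patient: $1,799. OOP to date $5,718.

$1,799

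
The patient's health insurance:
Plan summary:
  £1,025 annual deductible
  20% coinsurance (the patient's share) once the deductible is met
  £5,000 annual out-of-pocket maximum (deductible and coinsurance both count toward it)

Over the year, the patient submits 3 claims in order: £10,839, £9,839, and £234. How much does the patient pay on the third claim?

Claim 1 (£10,839): £1,025 to deductible, leaving £9,814; coinsurance £9,814 × 20% = £1,962.80. Patient pays £2,987.80; OOP now £2,987.80.
Claim 2 (£9,839): deductible already satisfied, so patient's share is 20% × £9,839 = £1,967.80. Patient owes £1,967.80 (running OOP £4,955.60).
Claim 3 (£234): deductible met; 20% of £234 = £46.80. That would push OOP to £5,002.40, over the £5,000 cap, so patient pays £5,000 − £4,955.60 = £44.40.

£44.40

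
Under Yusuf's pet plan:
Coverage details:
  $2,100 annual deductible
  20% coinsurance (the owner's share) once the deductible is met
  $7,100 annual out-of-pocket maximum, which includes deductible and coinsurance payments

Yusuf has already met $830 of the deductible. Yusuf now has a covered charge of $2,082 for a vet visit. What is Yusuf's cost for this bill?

$830 of the $2,100 deductible is already met, leaving $1,270.
That leaves $2,082 − $1,270 = $812 for coinsurance.
Owner's 20% share of $812 is $162.40.
Owner responsibility before any cap: $1,270 + $162.40 = $1,432.40.
Cumulative spending $830 + $1,432.40 = $2,262.40 stays under the $7,100 maximum.

$1,432.40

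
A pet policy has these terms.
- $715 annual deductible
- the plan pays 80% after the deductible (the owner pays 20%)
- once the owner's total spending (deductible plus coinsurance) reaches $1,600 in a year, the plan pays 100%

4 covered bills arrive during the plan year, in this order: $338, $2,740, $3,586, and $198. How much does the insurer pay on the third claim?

#1 ($338): entire amount goes to the deductible. Owner owes $338 (running OOP $338). Insurer: $338 − $338 = $0.
#2 ($2,740): $377 finishes the deductible; $2,363 goes to coinsurance; owner's 20% is $472.60. Cost to owner: $849.60. OOP to date $1,187.60. Insurer: $2,740 − $849.60 = $1,890.40.
#3 ($3,586): 20% coinsurance on $3,586 = $717.20. Adding that to $1,187.60 gives $1,904.80, past the $1,600 cap; owner pays only $1,600 − $1,187.60 = $412.40. Plan pays $3,586 − $412.40 = $3,173.60.

$3,173.60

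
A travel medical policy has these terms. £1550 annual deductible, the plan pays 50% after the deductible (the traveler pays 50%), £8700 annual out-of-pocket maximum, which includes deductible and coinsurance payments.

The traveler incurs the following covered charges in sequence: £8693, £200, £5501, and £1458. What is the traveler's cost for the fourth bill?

#1 (£8693): £1550 to deductible, leaving £7143; coinsurance £7143 × 50% = £3571.50. Cost to traveler: £5121.50. OOP to date £5121.50.
#2 (£200): 50% coinsurance on £200 = £100. Traveler pays £100; OOP now £5221.50.
#3 (£5501): 50% coinsurance on £5501 = £2750.50. Traveler pays £2750.50; OOP now £7972.
#4 (£1458): deductible already satisfied, so traveler's share is 50% × £1458 = £729. Adding that to £7972 gives £8701, past the £8700 cap; traveler pays only £8700 − £7972 = £728.

£728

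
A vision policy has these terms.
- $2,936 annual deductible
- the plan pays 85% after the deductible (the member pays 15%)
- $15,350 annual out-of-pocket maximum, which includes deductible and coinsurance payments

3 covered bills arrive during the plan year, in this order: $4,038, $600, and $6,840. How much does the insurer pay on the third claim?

Bill 1, $4,038: deductible takes $2,936, $1,102 remains; member's 15% is $165.30. Member owes $3,101.30 (running OOP $3,101.30). Plan pays $4,038 − $3,101.30 = $936.70.
Bill 2, $600: deductible met; 15% of $600 = $90. Cost to member: $90. OOP to date $3,191.30. Insurer: $600 − $90 = $510.
Bill 3, $6,840: deductible already satisfied, so member's share is 15% × $6,840 = $1,026. Member pays $1,026; OOP now $4,217.30. Insurer: $6,840 − $1,026 = $5,814.

$5,814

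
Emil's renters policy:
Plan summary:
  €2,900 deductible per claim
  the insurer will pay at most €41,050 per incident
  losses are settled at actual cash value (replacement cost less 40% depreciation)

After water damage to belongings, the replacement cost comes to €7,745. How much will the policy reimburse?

€1,747

Depreciate 40%: the covered value is €7,745 × 0.6 = €4,647.
Less the €2,900 deductible: €4,647 − €2,900 = €1,747.
€1,747 is within the €41,050 limit, so the insurer pays €1,747.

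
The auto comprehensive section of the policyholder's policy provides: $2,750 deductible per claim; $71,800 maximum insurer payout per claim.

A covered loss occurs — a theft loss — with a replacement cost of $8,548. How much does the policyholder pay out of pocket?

Subtract the deductible: $8,548 − $2,750 = $5,798.
$5,798 ≤ $71,800, so the limit doesn't bind; insurer pays $5,798.
Out of pocket: $8,548 − $5,798 = $2,750.

$2,750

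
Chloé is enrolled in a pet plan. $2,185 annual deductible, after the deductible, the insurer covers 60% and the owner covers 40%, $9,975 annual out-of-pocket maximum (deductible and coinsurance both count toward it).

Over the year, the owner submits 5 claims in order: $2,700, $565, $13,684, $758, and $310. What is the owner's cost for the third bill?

$5,473.60

#1 ($2,700): $2,185 finishes the deductible; $515 goes to coinsurance; coinsurance $515 × 40% = $206. Owner pays $2,391; OOP now $2,391.
#2 ($565): deductible already satisfied, so owner's share is 40% × $565 = $226. Owner owes $226 (running OOP $2,617).
#3 ($13,684): deductible met; 40% of $13,684 = $5,473.60. Owner owes $5,473.60 (running OOP $8,090.60).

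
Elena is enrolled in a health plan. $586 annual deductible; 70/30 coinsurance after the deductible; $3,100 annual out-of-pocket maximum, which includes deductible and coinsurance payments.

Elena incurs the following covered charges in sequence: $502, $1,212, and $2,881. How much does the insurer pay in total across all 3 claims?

#1 ($502): fully absorbed by the deductible. Cost to patient: $502. OOP to date $502. Plan pays $502 − $502 = $0.
#2 ($1,212): $84 finishes the deductible; $1,128 goes to coinsurance; patient's 30% is $338.40. Cost to patient: $422.40. OOP to date $924.40. Plan pays $1,212 − $422.40 = $789.60.
#3 ($2,881): deductible met; 30% of $2,881 = $864.30. Cost to patient: $864.30. OOP to date $1,788.70. Plan pays $2,881 − $864.30 = $2,016.70.
Insurer total: $0 + $789.60 + $2,016.70 = $2,806.30.

$2,806.30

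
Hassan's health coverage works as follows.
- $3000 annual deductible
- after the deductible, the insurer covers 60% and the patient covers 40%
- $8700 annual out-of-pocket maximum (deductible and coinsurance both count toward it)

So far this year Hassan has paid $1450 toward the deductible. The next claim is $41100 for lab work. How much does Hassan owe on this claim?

$7250

Remaining deductible: $3000 − $1450 = $1550.
After the $1550 deductible portion, $41100 − $1550 = $39550 is subject to coinsurance.
Patient's 40% share of $39550 is $15820.
That puts the patient's cost at $1550 + $15820 = $17370 before any cap.
Adding $17370 to the $1450 already spent would give $18820, which exceeds the $8700 cap; the patient pays just $8700 − $1450 = $7250.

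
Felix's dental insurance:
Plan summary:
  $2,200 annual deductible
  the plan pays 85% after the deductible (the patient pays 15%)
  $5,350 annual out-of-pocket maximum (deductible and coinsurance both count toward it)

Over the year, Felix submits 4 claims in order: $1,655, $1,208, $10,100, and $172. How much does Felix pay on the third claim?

#1 ($1,655): fully absorbed by the deductible. Patient pays $1,655; OOP now $1,655.
#2 ($1,208): deductible takes $545, $663 remains; patient's 15% is $99.45. Cost to patient: $644.45. OOP to date $2,299.45.
#3 ($10,100): deductible met; 15% of $10,100 = $1,515. Patient pays $1,515; OOP now $3,814.45.

$1,515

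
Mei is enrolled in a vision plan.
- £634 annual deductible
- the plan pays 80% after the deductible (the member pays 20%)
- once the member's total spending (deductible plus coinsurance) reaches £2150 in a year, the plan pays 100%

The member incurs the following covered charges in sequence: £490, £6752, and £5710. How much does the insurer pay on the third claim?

Claim 1 (£490): all of it applies to the deductible. Member pays £490; OOP now £490. Plan pays £490 − £490 = £0.
Claim 2 (£6752): deductible takes £144, £6608 remains; member's 20% is £1321.60. Member owes £1465.60 (running OOP £1955.60). Insurer: £6752 − £1465.60 = £5286.40.
Claim 3 (£5710): deductible already satisfied, so member's share is 20% × £5710 = £1142. That would push OOP to £3097.60, over the £2150 cap, so member pays £2150 − £1955.60 = £194.40. Insurer: £5710 − £194.40 = £5515.60.

£5515.60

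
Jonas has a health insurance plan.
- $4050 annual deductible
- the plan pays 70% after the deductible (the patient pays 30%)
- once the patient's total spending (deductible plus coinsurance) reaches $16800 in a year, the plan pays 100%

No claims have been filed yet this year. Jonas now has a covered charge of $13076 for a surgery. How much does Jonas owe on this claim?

$6757.80

The full $4050 deductible is still open; $4050 of this bill applies to it.
That leaves $13076 − $4050 = $9026 for coinsurance.
Patient's 30% share of $9026 is $2707.80.
That puts the patient's cost at $4050 + $2707.80 = $6757.80 before any cap.
Cumulative spending $0 + $6757.80 = $6757.80 stays under the $16800 maximum.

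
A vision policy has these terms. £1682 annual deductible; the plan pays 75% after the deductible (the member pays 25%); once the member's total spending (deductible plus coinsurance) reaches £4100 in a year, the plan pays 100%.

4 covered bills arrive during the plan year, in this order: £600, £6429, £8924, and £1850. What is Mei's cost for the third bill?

Claim 1 (£600): entire amount goes to the deductible. Cost to member: £600. OOP to date £600.
Claim 2 (£6429): £1082 finishes the deductible; £5347 goes to coinsurance; 25% of £5347 = £1336.75. Cost to member: £2418.75. OOP to date £3018.75.
Claim 3 (£8924): deductible met; 25% of £8924 = £2231. That would push OOP to £5249.75, over the £4100 cap, so member pays £4100 − £3018.75 = £1081.25.

£1081.25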